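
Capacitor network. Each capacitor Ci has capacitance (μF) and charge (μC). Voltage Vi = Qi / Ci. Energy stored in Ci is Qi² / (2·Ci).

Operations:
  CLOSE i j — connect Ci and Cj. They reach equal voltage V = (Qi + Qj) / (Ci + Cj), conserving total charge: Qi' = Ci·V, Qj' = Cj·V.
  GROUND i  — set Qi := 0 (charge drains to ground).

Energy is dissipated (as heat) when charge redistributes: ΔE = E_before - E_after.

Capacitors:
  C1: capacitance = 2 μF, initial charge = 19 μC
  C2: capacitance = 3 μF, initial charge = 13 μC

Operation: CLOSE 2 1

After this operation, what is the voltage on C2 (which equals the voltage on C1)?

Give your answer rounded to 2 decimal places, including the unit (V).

Initial: C1(2μF, Q=19μC, V=9.50V), C2(3μF, Q=13μC, V=4.33V)
Op 1: CLOSE 2-1: Q_total=32.00, C_total=5.00, V=6.40; Q2=19.20, Q1=12.80; dissipated=16.017

Answer: 6.40 V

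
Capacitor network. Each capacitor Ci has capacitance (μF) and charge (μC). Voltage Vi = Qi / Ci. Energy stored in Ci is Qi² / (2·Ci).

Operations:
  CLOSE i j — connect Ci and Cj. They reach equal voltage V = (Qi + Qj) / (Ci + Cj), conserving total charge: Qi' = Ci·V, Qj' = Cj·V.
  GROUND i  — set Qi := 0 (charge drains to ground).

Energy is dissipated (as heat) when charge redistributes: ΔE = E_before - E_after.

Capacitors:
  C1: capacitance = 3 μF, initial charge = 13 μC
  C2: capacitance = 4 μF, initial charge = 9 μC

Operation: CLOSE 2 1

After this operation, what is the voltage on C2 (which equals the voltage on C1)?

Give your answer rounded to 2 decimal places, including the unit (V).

Initial: C1(3μF, Q=13μC, V=4.33V), C2(4μF, Q=9μC, V=2.25V)
Op 1: CLOSE 2-1: Q_total=22.00, C_total=7.00, V=3.14; Q2=12.57, Q1=9.43; dissipated=3.720

Answer: 3.14 V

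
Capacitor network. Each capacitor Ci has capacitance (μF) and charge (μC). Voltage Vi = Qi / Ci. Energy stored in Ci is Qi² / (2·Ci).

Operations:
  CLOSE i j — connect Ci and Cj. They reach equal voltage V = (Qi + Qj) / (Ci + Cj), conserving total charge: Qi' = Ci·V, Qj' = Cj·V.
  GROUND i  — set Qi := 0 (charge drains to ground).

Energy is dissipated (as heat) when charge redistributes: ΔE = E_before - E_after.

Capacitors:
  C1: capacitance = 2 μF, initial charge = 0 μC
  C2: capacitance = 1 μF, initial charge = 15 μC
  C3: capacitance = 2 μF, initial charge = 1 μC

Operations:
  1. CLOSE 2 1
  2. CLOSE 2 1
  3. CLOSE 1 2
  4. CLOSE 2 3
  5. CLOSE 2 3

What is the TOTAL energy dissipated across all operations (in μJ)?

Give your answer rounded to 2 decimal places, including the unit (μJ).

Answer: 81.75 μJ

Derivation:
Initial: C1(2μF, Q=0μC, V=0.00V), C2(1μF, Q=15μC, V=15.00V), C3(2μF, Q=1μC, V=0.50V)
Op 1: CLOSE 2-1: Q_total=15.00, C_total=3.00, V=5.00; Q2=5.00, Q1=10.00; dissipated=75.000
Op 2: CLOSE 2-1: Q_total=15.00, C_total=3.00, V=5.00; Q2=5.00, Q1=10.00; dissipated=0.000
Op 3: CLOSE 1-2: Q_total=15.00, C_total=3.00, V=5.00; Q1=10.00, Q2=5.00; dissipated=0.000
Op 4: CLOSE 2-3: Q_total=6.00, C_total=3.00, V=2.00; Q2=2.00, Q3=4.00; dissipated=6.750
Op 5: CLOSE 2-3: Q_total=6.00, C_total=3.00, V=2.00; Q2=2.00, Q3=4.00; dissipated=0.000
Total dissipated: 81.750 μJ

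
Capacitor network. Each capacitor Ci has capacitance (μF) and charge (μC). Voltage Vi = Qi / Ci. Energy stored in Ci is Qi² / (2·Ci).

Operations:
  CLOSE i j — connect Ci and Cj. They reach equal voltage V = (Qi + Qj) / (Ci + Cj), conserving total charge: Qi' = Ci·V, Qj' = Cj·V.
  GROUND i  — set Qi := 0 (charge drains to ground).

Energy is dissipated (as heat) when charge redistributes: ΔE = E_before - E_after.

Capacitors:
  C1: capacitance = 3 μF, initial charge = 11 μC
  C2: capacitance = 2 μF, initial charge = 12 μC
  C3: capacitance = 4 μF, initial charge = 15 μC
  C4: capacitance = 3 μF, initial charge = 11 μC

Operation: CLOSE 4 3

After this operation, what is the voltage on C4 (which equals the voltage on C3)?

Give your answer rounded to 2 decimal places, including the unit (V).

Answer: 3.71 V

Derivation:
Initial: C1(3μF, Q=11μC, V=3.67V), C2(2μF, Q=12μC, V=6.00V), C3(4μF, Q=15μC, V=3.75V), C4(3μF, Q=11μC, V=3.67V)
Op 1: CLOSE 4-3: Q_total=26.00, C_total=7.00, V=3.71; Q4=11.14, Q3=14.86; dissipated=0.006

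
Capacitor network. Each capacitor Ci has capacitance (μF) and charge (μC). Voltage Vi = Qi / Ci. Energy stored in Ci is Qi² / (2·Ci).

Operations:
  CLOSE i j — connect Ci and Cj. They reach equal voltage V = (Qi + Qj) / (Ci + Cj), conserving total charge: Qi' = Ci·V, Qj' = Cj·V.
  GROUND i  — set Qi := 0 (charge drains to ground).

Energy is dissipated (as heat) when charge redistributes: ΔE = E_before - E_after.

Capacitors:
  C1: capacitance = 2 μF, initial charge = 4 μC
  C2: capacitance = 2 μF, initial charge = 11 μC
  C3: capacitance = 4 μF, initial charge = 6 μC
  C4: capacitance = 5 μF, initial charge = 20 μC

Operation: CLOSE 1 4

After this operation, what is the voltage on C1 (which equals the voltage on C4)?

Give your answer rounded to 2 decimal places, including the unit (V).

Answer: 3.43 V

Derivation:
Initial: C1(2μF, Q=4μC, V=2.00V), C2(2μF, Q=11μC, V=5.50V), C3(4μF, Q=6μC, V=1.50V), C4(5μF, Q=20μC, V=4.00V)
Op 1: CLOSE 1-4: Q_total=24.00, C_total=7.00, V=3.43; Q1=6.86, Q4=17.14; dissipated=2.857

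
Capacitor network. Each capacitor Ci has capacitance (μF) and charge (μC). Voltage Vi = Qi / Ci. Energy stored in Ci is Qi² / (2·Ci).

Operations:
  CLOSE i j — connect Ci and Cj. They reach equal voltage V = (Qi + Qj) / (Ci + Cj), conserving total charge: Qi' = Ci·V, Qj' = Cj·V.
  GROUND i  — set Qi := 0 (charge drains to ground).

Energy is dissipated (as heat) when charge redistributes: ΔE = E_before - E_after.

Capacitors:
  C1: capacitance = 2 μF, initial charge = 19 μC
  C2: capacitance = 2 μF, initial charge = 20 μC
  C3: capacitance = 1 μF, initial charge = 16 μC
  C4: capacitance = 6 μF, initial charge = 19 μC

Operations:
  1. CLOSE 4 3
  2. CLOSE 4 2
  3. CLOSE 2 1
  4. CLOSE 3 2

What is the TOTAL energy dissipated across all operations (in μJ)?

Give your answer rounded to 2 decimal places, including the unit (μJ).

Initial: C1(2μF, Q=19μC, V=9.50V), C2(2μF, Q=20μC, V=10.00V), C3(1μF, Q=16μC, V=16.00V), C4(6μF, Q=19μC, V=3.17V)
Op 1: CLOSE 4-3: Q_total=35.00, C_total=7.00, V=5.00; Q4=30.00, Q3=5.00; dissipated=70.583
Op 2: CLOSE 4-2: Q_total=50.00, C_total=8.00, V=6.25; Q4=37.50, Q2=12.50; dissipated=18.750
Op 3: CLOSE 2-1: Q_total=31.50, C_total=4.00, V=7.88; Q2=15.75, Q1=15.75; dissipated=5.281
Op 4: CLOSE 3-2: Q_total=20.75, C_total=3.00, V=6.92; Q3=6.92, Q2=13.83; dissipated=2.755
Total dissipated: 97.370 μJ

Answer: 97.37 μJ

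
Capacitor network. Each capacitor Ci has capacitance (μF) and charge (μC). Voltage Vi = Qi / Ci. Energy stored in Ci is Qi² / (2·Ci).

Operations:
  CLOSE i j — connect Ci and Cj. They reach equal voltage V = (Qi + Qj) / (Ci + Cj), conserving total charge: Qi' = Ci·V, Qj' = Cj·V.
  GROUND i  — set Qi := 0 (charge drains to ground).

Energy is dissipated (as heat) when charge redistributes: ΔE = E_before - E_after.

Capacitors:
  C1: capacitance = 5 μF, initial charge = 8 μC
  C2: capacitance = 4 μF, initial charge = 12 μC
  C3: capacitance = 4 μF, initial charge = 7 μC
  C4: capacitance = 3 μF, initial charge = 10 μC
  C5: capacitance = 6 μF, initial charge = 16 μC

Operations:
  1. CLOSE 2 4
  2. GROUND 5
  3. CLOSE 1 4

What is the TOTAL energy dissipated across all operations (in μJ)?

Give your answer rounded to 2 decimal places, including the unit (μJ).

Answer: 23.66 μJ

Derivation:
Initial: C1(5μF, Q=8μC, V=1.60V), C2(4μF, Q=12μC, V=3.00V), C3(4μF, Q=7μC, V=1.75V), C4(3μF, Q=10μC, V=3.33V), C5(6μF, Q=16μC, V=2.67V)
Op 1: CLOSE 2-4: Q_total=22.00, C_total=7.00, V=3.14; Q2=12.57, Q4=9.43; dissipated=0.095
Op 2: GROUND 5: Q5=0; energy lost=21.333
Op 3: CLOSE 1-4: Q_total=17.43, C_total=8.00, V=2.18; Q1=10.89, Q4=6.54; dissipated=2.232
Total dissipated: 23.660 μJ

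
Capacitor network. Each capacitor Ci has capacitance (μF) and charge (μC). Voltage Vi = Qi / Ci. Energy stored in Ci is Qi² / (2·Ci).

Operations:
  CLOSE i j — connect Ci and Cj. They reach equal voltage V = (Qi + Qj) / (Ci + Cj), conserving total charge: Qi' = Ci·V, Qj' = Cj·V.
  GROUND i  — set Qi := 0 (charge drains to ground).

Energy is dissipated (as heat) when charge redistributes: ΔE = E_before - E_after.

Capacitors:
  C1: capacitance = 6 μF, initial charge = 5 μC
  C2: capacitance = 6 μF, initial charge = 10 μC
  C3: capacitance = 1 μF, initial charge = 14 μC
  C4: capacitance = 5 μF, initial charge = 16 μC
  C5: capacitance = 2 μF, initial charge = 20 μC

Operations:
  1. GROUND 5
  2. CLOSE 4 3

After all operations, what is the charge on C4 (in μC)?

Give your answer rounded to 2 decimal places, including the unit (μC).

Initial: C1(6μF, Q=5μC, V=0.83V), C2(6μF, Q=10μC, V=1.67V), C3(1μF, Q=14μC, V=14.00V), C4(5μF, Q=16μC, V=3.20V), C5(2μF, Q=20μC, V=10.00V)
Op 1: GROUND 5: Q5=0; energy lost=100.000
Op 2: CLOSE 4-3: Q_total=30.00, C_total=6.00, V=5.00; Q4=25.00, Q3=5.00; dissipated=48.600
Final charges: Q1=5.00, Q2=10.00, Q3=5.00, Q4=25.00, Q5=0.00

Answer: 25.00 μC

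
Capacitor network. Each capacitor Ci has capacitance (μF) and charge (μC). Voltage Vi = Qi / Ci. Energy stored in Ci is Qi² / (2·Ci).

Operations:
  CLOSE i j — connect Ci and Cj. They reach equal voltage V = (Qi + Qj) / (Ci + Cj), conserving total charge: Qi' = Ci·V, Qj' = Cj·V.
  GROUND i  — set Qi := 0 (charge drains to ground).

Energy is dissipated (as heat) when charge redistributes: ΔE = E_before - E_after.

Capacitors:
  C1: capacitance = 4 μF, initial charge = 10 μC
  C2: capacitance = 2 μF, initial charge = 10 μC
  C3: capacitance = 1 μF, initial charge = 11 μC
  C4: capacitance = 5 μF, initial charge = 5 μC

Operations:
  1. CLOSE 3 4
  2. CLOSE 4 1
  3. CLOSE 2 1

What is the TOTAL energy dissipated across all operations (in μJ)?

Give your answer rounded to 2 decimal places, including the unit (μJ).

Initial: C1(4μF, Q=10μC, V=2.50V), C2(2μF, Q=10μC, V=5.00V), C3(1μF, Q=11μC, V=11.00V), C4(5μF, Q=5μC, V=1.00V)
Op 1: CLOSE 3-4: Q_total=16.00, C_total=6.00, V=2.67; Q3=2.67, Q4=13.33; dissipated=41.667
Op 2: CLOSE 4-1: Q_total=23.33, C_total=9.00, V=2.59; Q4=12.96, Q1=10.37; dissipated=0.031
Op 3: CLOSE 2-1: Q_total=20.37, C_total=6.00, V=3.40; Q2=6.79, Q1=13.58; dissipated=3.864
Total dissipated: 45.561 μJ

Answer: 45.56 μJ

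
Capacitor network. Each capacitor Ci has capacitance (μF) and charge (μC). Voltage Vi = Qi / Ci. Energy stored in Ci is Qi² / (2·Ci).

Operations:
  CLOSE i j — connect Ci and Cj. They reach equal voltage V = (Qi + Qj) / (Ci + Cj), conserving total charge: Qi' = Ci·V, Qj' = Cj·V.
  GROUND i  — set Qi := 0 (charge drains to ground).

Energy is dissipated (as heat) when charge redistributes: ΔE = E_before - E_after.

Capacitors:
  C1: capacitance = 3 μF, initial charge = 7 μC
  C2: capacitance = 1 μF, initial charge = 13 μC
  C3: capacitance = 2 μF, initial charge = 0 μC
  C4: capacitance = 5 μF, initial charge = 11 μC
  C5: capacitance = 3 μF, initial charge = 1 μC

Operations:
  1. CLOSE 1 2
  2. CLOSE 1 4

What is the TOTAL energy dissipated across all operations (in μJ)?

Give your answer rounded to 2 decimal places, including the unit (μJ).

Answer: 50.02 μJ

Derivation:
Initial: C1(3μF, Q=7μC, V=2.33V), C2(1μF, Q=13μC, V=13.00V), C3(2μF, Q=0μC, V=0.00V), C4(5μF, Q=11μC, V=2.20V), C5(3μF, Q=1μC, V=0.33V)
Op 1: CLOSE 1-2: Q_total=20.00, C_total=4.00, V=5.00; Q1=15.00, Q2=5.00; dissipated=42.667
Op 2: CLOSE 1-4: Q_total=26.00, C_total=8.00, V=3.25; Q1=9.75, Q4=16.25; dissipated=7.350
Total dissipated: 50.017 μJ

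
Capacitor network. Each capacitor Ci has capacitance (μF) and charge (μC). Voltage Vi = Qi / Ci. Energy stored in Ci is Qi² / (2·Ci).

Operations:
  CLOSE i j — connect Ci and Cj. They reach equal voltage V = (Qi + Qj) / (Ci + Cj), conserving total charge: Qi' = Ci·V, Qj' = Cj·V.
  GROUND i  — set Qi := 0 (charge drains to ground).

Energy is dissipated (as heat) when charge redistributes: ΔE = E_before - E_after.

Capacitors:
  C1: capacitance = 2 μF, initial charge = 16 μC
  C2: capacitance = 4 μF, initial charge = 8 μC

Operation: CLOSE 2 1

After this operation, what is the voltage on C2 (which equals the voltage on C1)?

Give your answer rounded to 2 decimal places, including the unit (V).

Answer: 4.00 V

Derivation:
Initial: C1(2μF, Q=16μC, V=8.00V), C2(4μF, Q=8μC, V=2.00V)
Op 1: CLOSE 2-1: Q_total=24.00, C_total=6.00, V=4.00; Q2=16.00, Q1=8.00; dissipated=24.000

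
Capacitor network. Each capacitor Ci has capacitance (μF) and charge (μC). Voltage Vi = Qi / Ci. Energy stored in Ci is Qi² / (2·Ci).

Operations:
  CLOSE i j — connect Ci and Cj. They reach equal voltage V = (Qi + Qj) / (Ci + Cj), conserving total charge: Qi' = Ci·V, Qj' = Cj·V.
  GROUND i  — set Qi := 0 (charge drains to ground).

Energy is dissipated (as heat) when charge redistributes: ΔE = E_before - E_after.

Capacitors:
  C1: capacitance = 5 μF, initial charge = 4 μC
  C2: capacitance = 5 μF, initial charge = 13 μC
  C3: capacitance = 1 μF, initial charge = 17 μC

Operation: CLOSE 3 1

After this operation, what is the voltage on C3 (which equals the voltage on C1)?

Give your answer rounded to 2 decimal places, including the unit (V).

Answer: 3.50 V

Derivation:
Initial: C1(5μF, Q=4μC, V=0.80V), C2(5μF, Q=13μC, V=2.60V), C3(1μF, Q=17μC, V=17.00V)
Op 1: CLOSE 3-1: Q_total=21.00, C_total=6.00, V=3.50; Q3=3.50, Q1=17.50; dissipated=109.350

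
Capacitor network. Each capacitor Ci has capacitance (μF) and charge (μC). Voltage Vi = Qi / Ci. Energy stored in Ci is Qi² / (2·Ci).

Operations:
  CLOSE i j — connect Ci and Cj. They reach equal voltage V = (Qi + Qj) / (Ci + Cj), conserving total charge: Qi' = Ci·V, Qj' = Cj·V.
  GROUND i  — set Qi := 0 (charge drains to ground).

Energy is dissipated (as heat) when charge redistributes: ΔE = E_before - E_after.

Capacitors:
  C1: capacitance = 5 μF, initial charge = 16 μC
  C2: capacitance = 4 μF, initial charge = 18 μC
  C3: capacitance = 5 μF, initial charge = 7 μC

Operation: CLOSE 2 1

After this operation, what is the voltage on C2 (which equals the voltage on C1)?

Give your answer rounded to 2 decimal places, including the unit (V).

Initial: C1(5μF, Q=16μC, V=3.20V), C2(4μF, Q=18μC, V=4.50V), C3(5μF, Q=7μC, V=1.40V)
Op 1: CLOSE 2-1: Q_total=34.00, C_total=9.00, V=3.78; Q2=15.11, Q1=18.89; dissipated=1.878

Answer: 3.78 V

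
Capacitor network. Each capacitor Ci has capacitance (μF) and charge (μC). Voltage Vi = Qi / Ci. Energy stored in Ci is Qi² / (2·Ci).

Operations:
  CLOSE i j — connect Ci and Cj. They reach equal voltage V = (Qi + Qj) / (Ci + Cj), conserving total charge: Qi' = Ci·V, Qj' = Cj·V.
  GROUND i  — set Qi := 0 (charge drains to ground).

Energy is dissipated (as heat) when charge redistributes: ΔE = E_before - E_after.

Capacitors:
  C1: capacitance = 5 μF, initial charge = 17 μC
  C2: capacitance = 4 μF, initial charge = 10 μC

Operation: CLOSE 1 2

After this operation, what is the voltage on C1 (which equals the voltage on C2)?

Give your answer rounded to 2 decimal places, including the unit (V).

Answer: 3.00 V

Derivation:
Initial: C1(5μF, Q=17μC, V=3.40V), C2(4μF, Q=10μC, V=2.50V)
Op 1: CLOSE 1-2: Q_total=27.00, C_total=9.00, V=3.00; Q1=15.00, Q2=12.00; dissipated=0.900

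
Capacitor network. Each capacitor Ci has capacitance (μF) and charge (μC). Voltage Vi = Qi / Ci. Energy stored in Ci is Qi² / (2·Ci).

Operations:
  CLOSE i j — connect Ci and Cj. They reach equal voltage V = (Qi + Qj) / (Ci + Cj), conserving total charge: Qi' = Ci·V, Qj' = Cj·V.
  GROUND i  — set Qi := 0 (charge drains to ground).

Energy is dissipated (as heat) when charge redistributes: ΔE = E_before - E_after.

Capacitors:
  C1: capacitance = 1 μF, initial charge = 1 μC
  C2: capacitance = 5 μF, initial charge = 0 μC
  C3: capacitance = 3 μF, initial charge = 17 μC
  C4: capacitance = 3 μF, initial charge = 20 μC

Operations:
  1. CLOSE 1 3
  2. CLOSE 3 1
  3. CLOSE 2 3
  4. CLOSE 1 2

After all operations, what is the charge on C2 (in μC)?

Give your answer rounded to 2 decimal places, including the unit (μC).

Answer: 10.78 μC

Derivation:
Initial: C1(1μF, Q=1μC, V=1.00V), C2(5μF, Q=0μC, V=0.00V), C3(3μF, Q=17μC, V=5.67V), C4(3μF, Q=20μC, V=6.67V)
Op 1: CLOSE 1-3: Q_total=18.00, C_total=4.00, V=4.50; Q1=4.50, Q3=13.50; dissipated=8.167
Op 2: CLOSE 3-1: Q_total=18.00, C_total=4.00, V=4.50; Q3=13.50, Q1=4.50; dissipated=0.000
Op 3: CLOSE 2-3: Q_total=13.50, C_total=8.00, V=1.69; Q2=8.44, Q3=5.06; dissipated=18.984
Op 4: CLOSE 1-2: Q_total=12.94, C_total=6.00, V=2.16; Q1=2.16, Q2=10.78; dissipated=3.296
Final charges: Q1=2.16, Q2=10.78, Q3=5.06, Q4=20.00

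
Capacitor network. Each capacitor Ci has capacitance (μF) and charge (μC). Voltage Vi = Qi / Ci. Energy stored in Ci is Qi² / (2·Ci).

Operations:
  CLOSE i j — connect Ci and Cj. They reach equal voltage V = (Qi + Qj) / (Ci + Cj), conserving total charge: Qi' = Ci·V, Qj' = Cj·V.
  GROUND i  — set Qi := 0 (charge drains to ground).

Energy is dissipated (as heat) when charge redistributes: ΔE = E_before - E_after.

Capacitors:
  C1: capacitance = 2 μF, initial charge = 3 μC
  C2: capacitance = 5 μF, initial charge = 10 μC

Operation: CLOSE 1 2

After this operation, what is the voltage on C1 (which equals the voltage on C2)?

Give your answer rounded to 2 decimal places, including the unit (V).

Answer: 1.86 V

Derivation:
Initial: C1(2μF, Q=3μC, V=1.50V), C2(5μF, Q=10μC, V=2.00V)
Op 1: CLOSE 1-2: Q_total=13.00, C_total=7.00, V=1.86; Q1=3.71, Q2=9.29; dissipated=0.179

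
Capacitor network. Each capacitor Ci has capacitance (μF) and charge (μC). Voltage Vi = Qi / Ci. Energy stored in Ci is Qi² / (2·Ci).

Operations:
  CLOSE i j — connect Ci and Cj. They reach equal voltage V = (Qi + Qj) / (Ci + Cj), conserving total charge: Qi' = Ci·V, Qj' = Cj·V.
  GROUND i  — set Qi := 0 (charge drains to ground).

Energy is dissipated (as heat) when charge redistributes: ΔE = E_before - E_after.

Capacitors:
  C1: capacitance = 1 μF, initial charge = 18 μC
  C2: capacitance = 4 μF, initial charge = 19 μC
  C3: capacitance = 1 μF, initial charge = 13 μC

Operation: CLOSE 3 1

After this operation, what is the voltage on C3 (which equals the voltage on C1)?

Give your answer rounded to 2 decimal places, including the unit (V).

Answer: 15.50 V

Derivation:
Initial: C1(1μF, Q=18μC, V=18.00V), C2(4μF, Q=19μC, V=4.75V), C3(1μF, Q=13μC, V=13.00V)
Op 1: CLOSE 3-1: Q_total=31.00, C_total=2.00, V=15.50; Q3=15.50, Q1=15.50; dissipated=6.250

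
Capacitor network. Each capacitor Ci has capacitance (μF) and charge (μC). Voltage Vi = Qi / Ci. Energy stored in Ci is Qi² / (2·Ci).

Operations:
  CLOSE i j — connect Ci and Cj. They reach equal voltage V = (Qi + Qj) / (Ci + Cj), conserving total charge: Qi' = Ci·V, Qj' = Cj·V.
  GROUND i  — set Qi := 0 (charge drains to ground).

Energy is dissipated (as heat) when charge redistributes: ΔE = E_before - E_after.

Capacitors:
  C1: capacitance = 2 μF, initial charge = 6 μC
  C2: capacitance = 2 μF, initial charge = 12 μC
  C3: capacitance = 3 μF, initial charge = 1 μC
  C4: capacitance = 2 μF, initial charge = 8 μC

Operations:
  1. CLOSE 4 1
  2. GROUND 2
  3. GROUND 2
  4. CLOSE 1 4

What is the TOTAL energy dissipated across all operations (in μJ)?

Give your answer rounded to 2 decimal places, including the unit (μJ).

Initial: C1(2μF, Q=6μC, V=3.00V), C2(2μF, Q=12μC, V=6.00V), C3(3μF, Q=1μC, V=0.33V), C4(2μF, Q=8μC, V=4.00V)
Op 1: CLOSE 4-1: Q_total=14.00, C_total=4.00, V=3.50; Q4=7.00, Q1=7.00; dissipated=0.500
Op 2: GROUND 2: Q2=0; energy lost=36.000
Op 3: GROUND 2: Q2=0; energy lost=0.000
Op 4: CLOSE 1-4: Q_total=14.00, C_total=4.00, V=3.50; Q1=7.00, Q4=7.00; dissipated=0.000
Total dissipated: 36.500 μJ

Answer: 36.50 μJ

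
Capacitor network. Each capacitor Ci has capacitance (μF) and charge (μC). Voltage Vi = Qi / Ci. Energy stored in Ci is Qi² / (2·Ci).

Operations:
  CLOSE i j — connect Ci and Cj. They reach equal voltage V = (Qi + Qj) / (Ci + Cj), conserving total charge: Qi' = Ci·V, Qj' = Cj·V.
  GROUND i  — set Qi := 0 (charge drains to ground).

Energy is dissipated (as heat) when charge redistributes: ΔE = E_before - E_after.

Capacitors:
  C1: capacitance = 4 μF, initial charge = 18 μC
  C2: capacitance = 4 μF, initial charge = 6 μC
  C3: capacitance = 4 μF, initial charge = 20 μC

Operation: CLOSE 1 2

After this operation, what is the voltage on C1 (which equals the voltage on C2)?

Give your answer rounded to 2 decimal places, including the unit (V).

Answer: 3.00 V

Derivation:
Initial: C1(4μF, Q=18μC, V=4.50V), C2(4μF, Q=6μC, V=1.50V), C3(4μF, Q=20μC, V=5.00V)
Op 1: CLOSE 1-2: Q_total=24.00, C_total=8.00, V=3.00; Q1=12.00, Q2=12.00; dissipated=9.000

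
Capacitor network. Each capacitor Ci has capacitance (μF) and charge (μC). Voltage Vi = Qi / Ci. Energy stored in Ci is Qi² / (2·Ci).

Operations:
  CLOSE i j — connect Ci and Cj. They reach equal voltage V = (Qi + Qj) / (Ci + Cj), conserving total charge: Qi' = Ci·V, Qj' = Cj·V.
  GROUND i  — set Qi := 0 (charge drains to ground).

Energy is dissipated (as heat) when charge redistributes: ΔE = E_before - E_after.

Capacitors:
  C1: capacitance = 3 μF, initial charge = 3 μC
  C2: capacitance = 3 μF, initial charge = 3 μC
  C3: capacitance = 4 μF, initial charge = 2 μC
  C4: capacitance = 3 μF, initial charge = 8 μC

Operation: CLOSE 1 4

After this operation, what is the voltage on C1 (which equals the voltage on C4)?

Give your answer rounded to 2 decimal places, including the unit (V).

Initial: C1(3μF, Q=3μC, V=1.00V), C2(3μF, Q=3μC, V=1.00V), C3(4μF, Q=2μC, V=0.50V), C4(3μF, Q=8μC, V=2.67V)
Op 1: CLOSE 1-4: Q_total=11.00, C_total=6.00, V=1.83; Q1=5.50, Q4=5.50; dissipated=2.083

Answer: 1.83 V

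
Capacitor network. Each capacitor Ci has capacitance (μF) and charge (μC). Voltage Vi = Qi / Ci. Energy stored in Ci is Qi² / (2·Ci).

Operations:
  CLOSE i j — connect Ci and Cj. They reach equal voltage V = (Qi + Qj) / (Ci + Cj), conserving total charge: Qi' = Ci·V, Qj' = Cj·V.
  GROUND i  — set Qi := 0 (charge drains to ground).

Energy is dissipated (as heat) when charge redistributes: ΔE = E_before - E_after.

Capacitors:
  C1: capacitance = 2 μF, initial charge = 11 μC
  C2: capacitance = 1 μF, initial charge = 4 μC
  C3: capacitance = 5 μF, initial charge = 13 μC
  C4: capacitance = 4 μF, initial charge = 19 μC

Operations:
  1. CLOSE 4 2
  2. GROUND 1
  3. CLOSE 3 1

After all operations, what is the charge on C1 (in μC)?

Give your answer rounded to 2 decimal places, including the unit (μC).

Answer: 3.71 μC

Derivation:
Initial: C1(2μF, Q=11μC, V=5.50V), C2(1μF, Q=4μC, V=4.00V), C3(5μF, Q=13μC, V=2.60V), C4(4μF, Q=19μC, V=4.75V)
Op 1: CLOSE 4-2: Q_total=23.00, C_total=5.00, V=4.60; Q4=18.40, Q2=4.60; dissipated=0.225
Op 2: GROUND 1: Q1=0; energy lost=30.250
Op 3: CLOSE 3-1: Q_total=13.00, C_total=7.00, V=1.86; Q3=9.29, Q1=3.71; dissipated=4.829
Final charges: Q1=3.71, Q2=4.60, Q3=9.29, Q4=18.40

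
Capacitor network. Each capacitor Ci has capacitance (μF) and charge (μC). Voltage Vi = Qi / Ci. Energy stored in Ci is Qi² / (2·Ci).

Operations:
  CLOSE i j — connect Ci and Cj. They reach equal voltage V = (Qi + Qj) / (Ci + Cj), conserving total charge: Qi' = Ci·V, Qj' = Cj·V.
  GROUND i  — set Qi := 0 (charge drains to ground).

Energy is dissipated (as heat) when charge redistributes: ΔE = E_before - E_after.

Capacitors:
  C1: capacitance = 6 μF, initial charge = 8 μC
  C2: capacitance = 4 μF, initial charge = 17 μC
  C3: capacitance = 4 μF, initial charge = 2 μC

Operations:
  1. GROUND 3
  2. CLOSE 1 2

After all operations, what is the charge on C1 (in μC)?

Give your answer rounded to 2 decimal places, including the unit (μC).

Initial: C1(6μF, Q=8μC, V=1.33V), C2(4μF, Q=17μC, V=4.25V), C3(4μF, Q=2μC, V=0.50V)
Op 1: GROUND 3: Q3=0; energy lost=0.500
Op 2: CLOSE 1-2: Q_total=25.00, C_total=10.00, V=2.50; Q1=15.00, Q2=10.00; dissipated=10.208
Final charges: Q1=15.00, Q2=10.00, Q3=0.00

Answer: 15.00 μC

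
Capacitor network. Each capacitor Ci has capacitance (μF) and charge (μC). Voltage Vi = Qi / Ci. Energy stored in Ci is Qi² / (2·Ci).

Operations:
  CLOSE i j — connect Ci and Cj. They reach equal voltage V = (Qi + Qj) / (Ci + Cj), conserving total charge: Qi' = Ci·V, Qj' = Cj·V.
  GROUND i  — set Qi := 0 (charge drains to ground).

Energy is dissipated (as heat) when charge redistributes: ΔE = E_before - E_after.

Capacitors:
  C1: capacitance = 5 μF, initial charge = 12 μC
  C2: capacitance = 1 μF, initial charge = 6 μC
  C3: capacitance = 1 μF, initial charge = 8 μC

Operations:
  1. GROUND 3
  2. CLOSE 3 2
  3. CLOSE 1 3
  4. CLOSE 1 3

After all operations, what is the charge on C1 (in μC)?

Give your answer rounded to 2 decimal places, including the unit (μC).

Answer: 12.50 μC

Derivation:
Initial: C1(5μF, Q=12μC, V=2.40V), C2(1μF, Q=6μC, V=6.00V), C3(1μF, Q=8μC, V=8.00V)
Op 1: GROUND 3: Q3=0; energy lost=32.000
Op 2: CLOSE 3-2: Q_total=6.00, C_total=2.00, V=3.00; Q3=3.00, Q2=3.00; dissipated=9.000
Op 3: CLOSE 1-3: Q_total=15.00, C_total=6.00, V=2.50; Q1=12.50, Q3=2.50; dissipated=0.150
Op 4: CLOSE 1-3: Q_total=15.00, C_total=6.00, V=2.50; Q1=12.50, Q3=2.50; dissipated=0.000
Final charges: Q1=12.50, Q2=3.00, Q3=2.50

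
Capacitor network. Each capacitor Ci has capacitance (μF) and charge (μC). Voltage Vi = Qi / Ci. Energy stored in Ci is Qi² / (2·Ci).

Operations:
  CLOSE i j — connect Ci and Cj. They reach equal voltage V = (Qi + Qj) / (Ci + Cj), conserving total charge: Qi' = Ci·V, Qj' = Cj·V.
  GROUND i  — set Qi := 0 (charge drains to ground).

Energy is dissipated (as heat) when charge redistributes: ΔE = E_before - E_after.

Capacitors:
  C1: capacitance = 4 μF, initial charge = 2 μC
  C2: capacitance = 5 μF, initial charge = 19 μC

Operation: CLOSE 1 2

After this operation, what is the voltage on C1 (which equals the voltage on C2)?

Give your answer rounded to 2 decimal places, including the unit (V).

Answer: 2.33 V

Derivation:
Initial: C1(4μF, Q=2μC, V=0.50V), C2(5μF, Q=19μC, V=3.80V)
Op 1: CLOSE 1-2: Q_total=21.00, C_total=9.00, V=2.33; Q1=9.33, Q2=11.67; dissipated=12.100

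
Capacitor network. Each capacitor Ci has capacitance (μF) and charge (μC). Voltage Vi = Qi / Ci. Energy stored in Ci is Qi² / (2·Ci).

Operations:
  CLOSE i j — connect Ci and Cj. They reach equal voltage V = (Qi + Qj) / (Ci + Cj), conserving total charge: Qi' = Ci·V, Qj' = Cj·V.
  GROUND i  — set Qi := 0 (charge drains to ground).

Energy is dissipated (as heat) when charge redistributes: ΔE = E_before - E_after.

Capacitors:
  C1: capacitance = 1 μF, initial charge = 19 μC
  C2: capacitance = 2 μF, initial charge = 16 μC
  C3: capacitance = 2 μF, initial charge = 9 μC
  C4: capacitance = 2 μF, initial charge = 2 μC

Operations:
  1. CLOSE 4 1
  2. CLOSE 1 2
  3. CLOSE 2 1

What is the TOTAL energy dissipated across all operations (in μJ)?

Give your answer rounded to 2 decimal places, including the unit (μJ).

Initial: C1(1μF, Q=19μC, V=19.00V), C2(2μF, Q=16μC, V=8.00V), C3(2μF, Q=9μC, V=4.50V), C4(2μF, Q=2μC, V=1.00V)
Op 1: CLOSE 4-1: Q_total=21.00, C_total=3.00, V=7.00; Q4=14.00, Q1=7.00; dissipated=108.000
Op 2: CLOSE 1-2: Q_total=23.00, C_total=3.00, V=7.67; Q1=7.67, Q2=15.33; dissipated=0.333
Op 3: CLOSE 2-1: Q_total=23.00, C_total=3.00, V=7.67; Q2=15.33, Q1=7.67; dissipated=0.000
Total dissipated: 108.333 μJ

Answer: 108.33 μJ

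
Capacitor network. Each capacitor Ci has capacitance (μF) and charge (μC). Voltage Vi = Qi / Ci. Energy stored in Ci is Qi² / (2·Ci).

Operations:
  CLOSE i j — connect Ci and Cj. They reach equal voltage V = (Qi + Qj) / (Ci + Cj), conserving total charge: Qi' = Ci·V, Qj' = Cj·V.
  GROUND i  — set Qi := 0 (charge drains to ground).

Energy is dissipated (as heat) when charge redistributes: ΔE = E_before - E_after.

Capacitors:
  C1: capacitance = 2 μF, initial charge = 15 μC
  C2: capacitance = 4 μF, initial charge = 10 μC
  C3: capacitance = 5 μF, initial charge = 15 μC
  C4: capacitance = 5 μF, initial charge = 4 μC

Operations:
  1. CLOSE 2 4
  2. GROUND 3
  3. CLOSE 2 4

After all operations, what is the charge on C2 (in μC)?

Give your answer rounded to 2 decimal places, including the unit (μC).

Initial: C1(2μF, Q=15μC, V=7.50V), C2(4μF, Q=10μC, V=2.50V), C3(5μF, Q=15μC, V=3.00V), C4(5μF, Q=4μC, V=0.80V)
Op 1: CLOSE 2-4: Q_total=14.00, C_total=9.00, V=1.56; Q2=6.22, Q4=7.78; dissipated=3.211
Op 2: GROUND 3: Q3=0; energy lost=22.500
Op 3: CLOSE 2-4: Q_total=14.00, C_total=9.00, V=1.56; Q2=6.22, Q4=7.78; dissipated=0.000
Final charges: Q1=15.00, Q2=6.22, Q3=0.00, Q4=7.78

Answer: 6.22 μC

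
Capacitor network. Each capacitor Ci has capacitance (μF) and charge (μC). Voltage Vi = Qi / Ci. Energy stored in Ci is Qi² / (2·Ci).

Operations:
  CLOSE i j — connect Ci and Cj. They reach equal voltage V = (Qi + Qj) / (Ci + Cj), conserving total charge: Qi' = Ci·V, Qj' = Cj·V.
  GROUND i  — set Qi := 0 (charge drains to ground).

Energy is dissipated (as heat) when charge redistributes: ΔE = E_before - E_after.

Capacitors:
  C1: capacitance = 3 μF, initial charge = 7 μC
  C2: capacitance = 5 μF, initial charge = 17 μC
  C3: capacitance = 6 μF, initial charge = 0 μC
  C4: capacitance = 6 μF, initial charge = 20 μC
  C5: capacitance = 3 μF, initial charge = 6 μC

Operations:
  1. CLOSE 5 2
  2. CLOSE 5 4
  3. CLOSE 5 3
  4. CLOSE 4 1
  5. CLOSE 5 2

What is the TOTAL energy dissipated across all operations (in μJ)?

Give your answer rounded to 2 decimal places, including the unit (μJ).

Answer: 15.97 μJ

Derivation:
Initial: C1(3μF, Q=7μC, V=2.33V), C2(5μF, Q=17μC, V=3.40V), C3(6μF, Q=0μC, V=0.00V), C4(6μF, Q=20μC, V=3.33V), C5(3μF, Q=6μC, V=2.00V)
Op 1: CLOSE 5-2: Q_total=23.00, C_total=8.00, V=2.88; Q5=8.62, Q2=14.38; dissipated=1.837
Op 2: CLOSE 5-4: Q_total=28.62, C_total=9.00, V=3.18; Q5=9.54, Q4=19.08; dissipated=0.210
Op 3: CLOSE 5-3: Q_total=9.54, C_total=9.00, V=1.06; Q5=3.18, Q3=6.36; dissipated=10.116
Op 4: CLOSE 4-1: Q_total=26.08, C_total=9.00, V=2.90; Q4=17.39, Q1=8.69; dissipated=0.718
Op 5: CLOSE 5-2: Q_total=17.56, C_total=8.00, V=2.19; Q5=6.58, Q2=10.97; dissipated=3.088
Total dissipated: 15.969 μJ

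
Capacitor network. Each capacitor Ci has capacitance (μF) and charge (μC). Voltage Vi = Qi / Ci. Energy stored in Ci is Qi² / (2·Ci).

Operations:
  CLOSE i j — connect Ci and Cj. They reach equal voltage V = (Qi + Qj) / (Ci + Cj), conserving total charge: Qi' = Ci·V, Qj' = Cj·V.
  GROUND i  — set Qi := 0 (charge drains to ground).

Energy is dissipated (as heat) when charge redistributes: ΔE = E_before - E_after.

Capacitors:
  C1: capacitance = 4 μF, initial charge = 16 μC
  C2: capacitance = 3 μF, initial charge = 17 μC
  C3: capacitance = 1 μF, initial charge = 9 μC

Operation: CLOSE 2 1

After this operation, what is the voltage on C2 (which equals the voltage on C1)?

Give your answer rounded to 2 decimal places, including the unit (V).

Answer: 4.71 V

Derivation:
Initial: C1(4μF, Q=16μC, V=4.00V), C2(3μF, Q=17μC, V=5.67V), C3(1μF, Q=9μC, V=9.00V)
Op 1: CLOSE 2-1: Q_total=33.00, C_total=7.00, V=4.71; Q2=14.14, Q1=18.86; dissipated=2.381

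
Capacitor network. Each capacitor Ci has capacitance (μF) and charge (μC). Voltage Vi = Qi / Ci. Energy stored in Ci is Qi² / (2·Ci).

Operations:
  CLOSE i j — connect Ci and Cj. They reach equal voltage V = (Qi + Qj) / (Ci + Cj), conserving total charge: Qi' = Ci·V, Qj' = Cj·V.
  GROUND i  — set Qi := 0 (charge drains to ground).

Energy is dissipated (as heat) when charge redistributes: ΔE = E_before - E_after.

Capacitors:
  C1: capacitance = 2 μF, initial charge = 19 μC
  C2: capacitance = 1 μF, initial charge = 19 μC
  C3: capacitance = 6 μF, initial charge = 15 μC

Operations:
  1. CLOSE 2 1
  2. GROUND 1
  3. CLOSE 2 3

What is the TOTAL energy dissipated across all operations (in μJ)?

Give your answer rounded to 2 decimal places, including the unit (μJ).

Answer: 234.83 μJ

Derivation:
Initial: C1(2μF, Q=19μC, V=9.50V), C2(1μF, Q=19μC, V=19.00V), C3(6μF, Q=15μC, V=2.50V)
Op 1: CLOSE 2-1: Q_total=38.00, C_total=3.00, V=12.67; Q2=12.67, Q1=25.33; dissipated=30.083
Op 2: GROUND 1: Q1=0; energy lost=160.444
Op 3: CLOSE 2-3: Q_total=27.67, C_total=7.00, V=3.95; Q2=3.95, Q3=23.71; dissipated=44.298
Total dissipated: 234.825 μJ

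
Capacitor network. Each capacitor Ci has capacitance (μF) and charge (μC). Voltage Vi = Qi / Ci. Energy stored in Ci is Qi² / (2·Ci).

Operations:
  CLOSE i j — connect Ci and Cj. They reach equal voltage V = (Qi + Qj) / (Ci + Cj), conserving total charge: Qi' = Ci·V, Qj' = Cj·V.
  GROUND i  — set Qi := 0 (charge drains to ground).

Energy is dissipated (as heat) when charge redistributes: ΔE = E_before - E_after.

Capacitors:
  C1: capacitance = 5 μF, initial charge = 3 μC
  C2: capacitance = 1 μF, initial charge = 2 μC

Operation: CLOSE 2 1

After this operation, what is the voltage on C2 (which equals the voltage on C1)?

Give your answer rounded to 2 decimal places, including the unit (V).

Answer: 0.83 V

Derivation:
Initial: C1(5μF, Q=3μC, V=0.60V), C2(1μF, Q=2μC, V=2.00V)
Op 1: CLOSE 2-1: Q_total=5.00, C_total=6.00, V=0.83; Q2=0.83, Q1=4.17; dissipated=0.817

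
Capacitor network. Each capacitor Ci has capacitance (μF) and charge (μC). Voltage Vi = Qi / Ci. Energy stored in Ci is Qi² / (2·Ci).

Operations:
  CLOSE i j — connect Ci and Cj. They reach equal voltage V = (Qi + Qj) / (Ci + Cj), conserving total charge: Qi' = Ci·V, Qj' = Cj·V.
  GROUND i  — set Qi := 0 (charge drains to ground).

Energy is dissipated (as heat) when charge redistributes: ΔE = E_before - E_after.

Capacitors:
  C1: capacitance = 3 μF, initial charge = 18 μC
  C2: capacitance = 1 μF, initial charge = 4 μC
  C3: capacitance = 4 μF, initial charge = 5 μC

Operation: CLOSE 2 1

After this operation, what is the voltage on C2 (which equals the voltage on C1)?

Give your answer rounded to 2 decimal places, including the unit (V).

Initial: C1(3μF, Q=18μC, V=6.00V), C2(1μF, Q=4μC, V=4.00V), C3(4μF, Q=5μC, V=1.25V)
Op 1: CLOSE 2-1: Q_total=22.00, C_total=4.00, V=5.50; Q2=5.50, Q1=16.50; dissipated=1.500

Answer: 5.50 V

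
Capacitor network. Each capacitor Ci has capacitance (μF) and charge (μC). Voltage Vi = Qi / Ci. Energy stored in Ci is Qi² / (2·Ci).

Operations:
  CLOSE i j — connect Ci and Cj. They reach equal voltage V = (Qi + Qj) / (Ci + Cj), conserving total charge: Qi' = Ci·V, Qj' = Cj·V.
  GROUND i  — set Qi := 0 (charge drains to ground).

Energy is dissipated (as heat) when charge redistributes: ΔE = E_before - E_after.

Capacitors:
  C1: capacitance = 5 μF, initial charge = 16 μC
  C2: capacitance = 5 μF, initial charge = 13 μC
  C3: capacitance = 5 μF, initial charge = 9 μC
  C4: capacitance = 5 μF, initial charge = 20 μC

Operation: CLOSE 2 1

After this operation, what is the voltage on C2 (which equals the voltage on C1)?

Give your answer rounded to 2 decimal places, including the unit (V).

Initial: C1(5μF, Q=16μC, V=3.20V), C2(5μF, Q=13μC, V=2.60V), C3(5μF, Q=9μC, V=1.80V), C4(5μF, Q=20μC, V=4.00V)
Op 1: CLOSE 2-1: Q_total=29.00, C_total=10.00, V=2.90; Q2=14.50, Q1=14.50; dissipated=0.450

Answer: 2.90 V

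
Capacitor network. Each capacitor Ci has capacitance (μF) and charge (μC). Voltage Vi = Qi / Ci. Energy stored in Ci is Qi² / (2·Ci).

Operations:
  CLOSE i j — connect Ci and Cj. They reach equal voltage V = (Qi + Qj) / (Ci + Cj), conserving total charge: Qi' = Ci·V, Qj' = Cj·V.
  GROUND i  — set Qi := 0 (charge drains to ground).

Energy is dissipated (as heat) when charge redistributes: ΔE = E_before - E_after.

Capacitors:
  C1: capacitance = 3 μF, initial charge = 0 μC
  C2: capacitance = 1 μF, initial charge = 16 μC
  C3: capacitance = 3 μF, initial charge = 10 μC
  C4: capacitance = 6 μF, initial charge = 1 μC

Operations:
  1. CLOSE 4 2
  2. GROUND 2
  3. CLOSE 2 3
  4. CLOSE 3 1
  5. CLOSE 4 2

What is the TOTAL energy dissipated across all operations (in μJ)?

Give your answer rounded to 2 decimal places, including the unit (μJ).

Answer: 119.25 μJ

Derivation:
Initial: C1(3μF, Q=0μC, V=0.00V), C2(1μF, Q=16μC, V=16.00V), C3(3μF, Q=10μC, V=3.33V), C4(6μF, Q=1μC, V=0.17V)
Op 1: CLOSE 4-2: Q_total=17.00, C_total=7.00, V=2.43; Q4=14.57, Q2=2.43; dissipated=107.440
Op 2: GROUND 2: Q2=0; energy lost=2.949
Op 3: CLOSE 2-3: Q_total=10.00, C_total=4.00, V=2.50; Q2=2.50, Q3=7.50; dissipated=4.167
Op 4: CLOSE 3-1: Q_total=7.50, C_total=6.00, V=1.25; Q3=3.75, Q1=3.75; dissipated=4.688
Op 5: CLOSE 4-2: Q_total=17.07, C_total=7.00, V=2.44; Q4=14.63, Q2=2.44; dissipated=0.002
Total dissipated: 119.246 μJ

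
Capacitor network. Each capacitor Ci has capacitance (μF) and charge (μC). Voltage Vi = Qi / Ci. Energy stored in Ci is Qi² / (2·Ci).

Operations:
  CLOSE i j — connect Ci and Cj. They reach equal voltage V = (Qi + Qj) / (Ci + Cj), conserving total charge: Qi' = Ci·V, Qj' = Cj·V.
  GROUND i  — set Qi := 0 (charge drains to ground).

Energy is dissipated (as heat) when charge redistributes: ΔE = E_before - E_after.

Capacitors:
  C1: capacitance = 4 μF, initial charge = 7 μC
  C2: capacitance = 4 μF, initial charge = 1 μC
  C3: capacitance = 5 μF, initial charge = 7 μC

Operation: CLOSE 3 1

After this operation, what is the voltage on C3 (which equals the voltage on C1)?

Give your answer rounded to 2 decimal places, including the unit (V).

Answer: 1.56 V

Derivation:
Initial: C1(4μF, Q=7μC, V=1.75V), C2(4μF, Q=1μC, V=0.25V), C3(5μF, Q=7μC, V=1.40V)
Op 1: CLOSE 3-1: Q_total=14.00, C_total=9.00, V=1.56; Q3=7.78, Q1=6.22; dissipated=0.136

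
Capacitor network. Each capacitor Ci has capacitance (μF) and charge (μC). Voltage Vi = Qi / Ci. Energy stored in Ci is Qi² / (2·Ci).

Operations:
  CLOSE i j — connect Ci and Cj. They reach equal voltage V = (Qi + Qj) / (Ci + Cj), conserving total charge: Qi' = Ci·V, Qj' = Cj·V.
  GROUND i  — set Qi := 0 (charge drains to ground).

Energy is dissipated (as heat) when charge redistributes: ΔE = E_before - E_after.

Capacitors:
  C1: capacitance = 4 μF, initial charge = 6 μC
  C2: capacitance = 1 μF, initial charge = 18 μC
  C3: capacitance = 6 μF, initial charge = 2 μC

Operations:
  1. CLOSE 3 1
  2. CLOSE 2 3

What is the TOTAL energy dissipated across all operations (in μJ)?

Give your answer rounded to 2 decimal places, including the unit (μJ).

Initial: C1(4μF, Q=6μC, V=1.50V), C2(1μF, Q=18μC, V=18.00V), C3(6μF, Q=2μC, V=0.33V)
Op 1: CLOSE 3-1: Q_total=8.00, C_total=10.00, V=0.80; Q3=4.80, Q1=3.20; dissipated=1.633
Op 2: CLOSE 2-3: Q_total=22.80, C_total=7.00, V=3.26; Q2=3.26, Q3=19.54; dissipated=126.789
Total dissipated: 128.422 μJ

Answer: 128.42 μJ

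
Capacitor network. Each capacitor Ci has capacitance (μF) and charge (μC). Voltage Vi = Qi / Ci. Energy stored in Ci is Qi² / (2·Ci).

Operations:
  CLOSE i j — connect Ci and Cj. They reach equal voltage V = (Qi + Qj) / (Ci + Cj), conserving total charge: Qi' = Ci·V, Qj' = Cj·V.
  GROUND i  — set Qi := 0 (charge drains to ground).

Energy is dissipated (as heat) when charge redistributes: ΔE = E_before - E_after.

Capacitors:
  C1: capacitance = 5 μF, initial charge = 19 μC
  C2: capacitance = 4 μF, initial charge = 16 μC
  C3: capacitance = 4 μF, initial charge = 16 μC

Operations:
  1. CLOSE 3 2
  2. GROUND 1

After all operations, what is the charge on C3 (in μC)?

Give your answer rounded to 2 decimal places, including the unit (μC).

Initial: C1(5μF, Q=19μC, V=3.80V), C2(4μF, Q=16μC, V=4.00V), C3(4μF, Q=16μC, V=4.00V)
Op 1: CLOSE 3-2: Q_total=32.00, C_total=8.00, V=4.00; Q3=16.00, Q2=16.00; dissipated=0.000
Op 2: GROUND 1: Q1=0; energy lost=36.100
Final charges: Q1=0.00, Q2=16.00, Q3=16.00

Answer: 16.00 μC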